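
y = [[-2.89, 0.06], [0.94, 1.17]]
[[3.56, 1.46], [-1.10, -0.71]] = y @ [[-1.23,-0.51], [0.05,-0.20]]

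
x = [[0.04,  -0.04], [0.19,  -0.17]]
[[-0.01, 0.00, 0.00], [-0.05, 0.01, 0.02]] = x@[[-0.14, 0.03, 0.1], [0.16, -0.05, -0.02]]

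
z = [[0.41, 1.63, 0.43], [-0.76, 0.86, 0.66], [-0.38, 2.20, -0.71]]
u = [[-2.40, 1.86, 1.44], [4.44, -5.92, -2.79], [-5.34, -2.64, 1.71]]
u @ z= [[-2.94, 0.86, -0.83], [7.38, -3.99, -0.02], [-0.83, -7.21, -5.25]]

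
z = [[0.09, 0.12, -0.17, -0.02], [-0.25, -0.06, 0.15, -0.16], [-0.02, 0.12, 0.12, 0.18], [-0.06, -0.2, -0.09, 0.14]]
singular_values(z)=[0.38, 0.28, 0.26, 0.1]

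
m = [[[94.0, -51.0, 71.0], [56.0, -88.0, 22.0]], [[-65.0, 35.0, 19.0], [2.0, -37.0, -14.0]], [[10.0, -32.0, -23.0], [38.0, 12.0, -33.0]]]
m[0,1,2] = 22.0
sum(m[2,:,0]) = 48.0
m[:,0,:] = [[94.0, -51.0, 71.0], [-65.0, 35.0, 19.0], [10.0, -32.0, -23.0]]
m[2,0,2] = -23.0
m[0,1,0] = 56.0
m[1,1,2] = -14.0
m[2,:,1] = [-32.0, 12.0]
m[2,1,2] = -33.0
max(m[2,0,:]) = 10.0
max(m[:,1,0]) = 56.0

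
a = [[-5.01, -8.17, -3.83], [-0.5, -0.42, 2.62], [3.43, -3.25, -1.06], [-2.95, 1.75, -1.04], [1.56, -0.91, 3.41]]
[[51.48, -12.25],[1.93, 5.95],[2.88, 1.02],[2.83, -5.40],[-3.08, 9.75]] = a @ [[-3.20, 0.88], [-4.09, -0.17], [-0.53, 2.41]]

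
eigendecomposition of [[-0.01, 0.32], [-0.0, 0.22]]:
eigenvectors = [[1.0, 0.81], [0.00, 0.58]]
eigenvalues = [-0.01, 0.22]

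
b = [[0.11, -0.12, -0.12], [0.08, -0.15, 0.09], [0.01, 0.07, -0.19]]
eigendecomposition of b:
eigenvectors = [[0.83+0.00j, 0.83-0.00j, 0.02+0.00j],[0.49-0.15j, (0.49+0.15j), (-0.67+0j)],[0.20-0.09j, 0.20+0.09j, 0.74+0.00j]]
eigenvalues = [(0.01+0.03j), (0.01-0.03j), (-0.25+0j)]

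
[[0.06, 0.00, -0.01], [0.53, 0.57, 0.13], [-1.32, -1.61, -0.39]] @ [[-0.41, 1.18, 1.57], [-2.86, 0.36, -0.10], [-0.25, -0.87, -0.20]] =[[-0.02, 0.08, 0.10], [-1.88, 0.72, 0.75], [5.24, -1.80, -1.83]]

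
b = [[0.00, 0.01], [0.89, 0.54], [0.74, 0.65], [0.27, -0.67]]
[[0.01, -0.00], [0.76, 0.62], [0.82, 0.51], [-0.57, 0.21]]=b @ [[0.27,  0.71], [0.96,  -0.03]]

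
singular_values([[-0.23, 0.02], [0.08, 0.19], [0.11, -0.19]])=[0.29, 0.25]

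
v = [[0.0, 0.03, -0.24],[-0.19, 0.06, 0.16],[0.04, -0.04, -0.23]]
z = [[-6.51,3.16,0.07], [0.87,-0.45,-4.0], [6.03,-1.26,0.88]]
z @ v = [[-0.60,-0.01,2.05],  [-0.07,0.16,0.64],  [0.27,0.07,-1.85]]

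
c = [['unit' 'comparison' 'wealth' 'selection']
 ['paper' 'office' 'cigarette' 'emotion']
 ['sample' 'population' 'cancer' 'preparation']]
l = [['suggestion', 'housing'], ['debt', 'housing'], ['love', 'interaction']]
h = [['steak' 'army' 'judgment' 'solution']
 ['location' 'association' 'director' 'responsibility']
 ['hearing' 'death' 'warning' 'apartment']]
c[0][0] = 'unit'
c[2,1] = 'population'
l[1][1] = 'housing'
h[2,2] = 'warning'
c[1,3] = 'emotion'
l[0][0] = 'suggestion'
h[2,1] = 'death'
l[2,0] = 'love'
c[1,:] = ['paper', 'office', 'cigarette', 'emotion']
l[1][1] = 'housing'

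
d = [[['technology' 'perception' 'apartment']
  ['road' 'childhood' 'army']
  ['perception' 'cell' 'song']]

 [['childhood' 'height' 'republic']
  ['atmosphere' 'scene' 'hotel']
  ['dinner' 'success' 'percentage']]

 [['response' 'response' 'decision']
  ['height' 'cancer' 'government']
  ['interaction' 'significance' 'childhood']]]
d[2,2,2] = 'childhood'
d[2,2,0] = 'interaction'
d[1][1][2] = 'hotel'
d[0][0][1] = 'perception'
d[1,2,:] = ['dinner', 'success', 'percentage']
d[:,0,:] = [['technology', 'perception', 'apartment'], ['childhood', 'height', 'republic'], ['response', 'response', 'decision']]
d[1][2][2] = 'percentage'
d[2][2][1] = 'significance'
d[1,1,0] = 'atmosphere'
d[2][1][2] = 'government'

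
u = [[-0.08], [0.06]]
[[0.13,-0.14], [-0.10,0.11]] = u@[[-1.68, 1.81]]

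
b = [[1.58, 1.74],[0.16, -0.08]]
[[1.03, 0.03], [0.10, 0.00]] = b @ [[0.63, 0.02],  [0.02, 0.00]]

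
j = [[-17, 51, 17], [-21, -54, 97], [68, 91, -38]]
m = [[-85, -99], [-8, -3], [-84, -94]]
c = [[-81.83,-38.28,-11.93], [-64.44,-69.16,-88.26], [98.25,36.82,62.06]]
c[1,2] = -88.26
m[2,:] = [-84, -94]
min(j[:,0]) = -21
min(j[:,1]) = -54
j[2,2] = -38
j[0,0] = -17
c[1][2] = -88.26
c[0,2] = -11.93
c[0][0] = -81.83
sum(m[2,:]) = -178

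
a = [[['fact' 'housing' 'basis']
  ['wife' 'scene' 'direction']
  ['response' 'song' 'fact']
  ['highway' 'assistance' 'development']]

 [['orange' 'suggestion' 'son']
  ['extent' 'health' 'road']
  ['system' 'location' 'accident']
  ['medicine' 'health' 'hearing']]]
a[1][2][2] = 'accident'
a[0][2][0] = 'response'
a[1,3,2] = 'hearing'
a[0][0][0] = 'fact'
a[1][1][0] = 'extent'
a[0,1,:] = ['wife', 'scene', 'direction']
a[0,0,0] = 'fact'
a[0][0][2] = 'basis'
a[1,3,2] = 'hearing'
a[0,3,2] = 'development'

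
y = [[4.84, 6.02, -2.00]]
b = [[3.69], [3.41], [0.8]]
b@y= [[17.86, 22.21, -7.38], [16.5, 20.53, -6.82], [3.87, 4.82, -1.6]]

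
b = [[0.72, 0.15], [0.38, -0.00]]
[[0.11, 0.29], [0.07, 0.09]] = b@[[0.18,0.24],[-0.14,0.81]]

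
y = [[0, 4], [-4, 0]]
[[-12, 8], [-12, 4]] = y @ [[3, -1], [-3, 2]]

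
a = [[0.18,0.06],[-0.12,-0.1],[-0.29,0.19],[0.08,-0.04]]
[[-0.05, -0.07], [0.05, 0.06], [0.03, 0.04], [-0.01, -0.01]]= a @ [[-0.23, -0.30], [-0.21, -0.27]]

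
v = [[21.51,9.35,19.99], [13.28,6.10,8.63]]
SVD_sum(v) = [[22.15, 9.77, 19.03], [12.1, 5.34, 10.39]] + [[-0.64, -0.42, 0.96], [1.18, 0.76, -1.76]]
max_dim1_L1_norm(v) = 50.85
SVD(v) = [[-0.88, -0.48], [-0.48, 0.88]] @ diag([35.08772753124905, 2.5689252018747997]) @ [[-0.72, -0.32, -0.62], [0.52, 0.34, -0.78]]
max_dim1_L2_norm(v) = 30.82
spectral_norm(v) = 35.09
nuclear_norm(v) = 37.66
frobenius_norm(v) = 35.18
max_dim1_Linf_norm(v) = 21.51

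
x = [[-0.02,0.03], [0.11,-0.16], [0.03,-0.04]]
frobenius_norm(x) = 0.20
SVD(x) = [[-0.18, -0.28], [0.95, 0.19], [0.25, -0.94]] @ diag([0.2037048408781489, 0.002082739255890885]) @ [[0.57, -0.82], [-0.82, -0.57]]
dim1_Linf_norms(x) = [0.03, 0.16, 0.04]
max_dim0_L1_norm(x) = 0.23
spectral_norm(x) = 0.20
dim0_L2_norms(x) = [0.12, 0.17]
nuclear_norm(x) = 0.21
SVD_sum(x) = [[-0.02, 0.03], [0.11, -0.16], [0.03, -0.04]] + [[0.00, 0.00],[-0.00, -0.0],[0.0, 0.00]]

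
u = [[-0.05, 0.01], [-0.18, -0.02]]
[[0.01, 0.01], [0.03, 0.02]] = u @[[-0.19, -0.14], [0.30, 0.22]]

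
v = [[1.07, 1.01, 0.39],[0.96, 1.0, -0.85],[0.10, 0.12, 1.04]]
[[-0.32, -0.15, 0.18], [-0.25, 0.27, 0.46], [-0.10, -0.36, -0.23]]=v @ [[0.06,0.07,0.27], [-0.36,-0.09,-0.01], [-0.06,-0.34,-0.25]]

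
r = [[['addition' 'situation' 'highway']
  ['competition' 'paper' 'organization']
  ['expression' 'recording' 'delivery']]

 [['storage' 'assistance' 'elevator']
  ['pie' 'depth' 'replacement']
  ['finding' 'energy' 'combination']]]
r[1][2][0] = 'finding'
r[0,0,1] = 'situation'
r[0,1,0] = 'competition'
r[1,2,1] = 'energy'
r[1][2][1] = 'energy'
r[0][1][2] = 'organization'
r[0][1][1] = 'paper'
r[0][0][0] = 'addition'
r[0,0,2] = 'highway'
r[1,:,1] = ['assistance', 'depth', 'energy']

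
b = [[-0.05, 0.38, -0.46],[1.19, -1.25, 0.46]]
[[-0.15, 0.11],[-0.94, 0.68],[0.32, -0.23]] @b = [[0.14, -0.19, 0.12],  [0.86, -1.21, 0.75],  [-0.29, 0.41, -0.25]]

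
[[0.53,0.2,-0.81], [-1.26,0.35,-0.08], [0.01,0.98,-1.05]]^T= [[0.53, -1.26, 0.01], [0.2, 0.35, 0.98], [-0.81, -0.08, -1.05]]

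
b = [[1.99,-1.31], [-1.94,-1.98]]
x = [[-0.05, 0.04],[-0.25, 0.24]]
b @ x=[[0.23, -0.23], [0.59, -0.55]]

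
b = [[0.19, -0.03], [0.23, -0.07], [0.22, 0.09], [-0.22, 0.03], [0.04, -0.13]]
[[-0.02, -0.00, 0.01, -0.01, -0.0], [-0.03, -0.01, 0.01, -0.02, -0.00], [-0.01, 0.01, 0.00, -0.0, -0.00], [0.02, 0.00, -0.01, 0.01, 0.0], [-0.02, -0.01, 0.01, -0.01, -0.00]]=b @ [[-0.08, -0.0, 0.03, -0.05, -0.02], [0.11, 0.10, -0.03, 0.08, -0.0]]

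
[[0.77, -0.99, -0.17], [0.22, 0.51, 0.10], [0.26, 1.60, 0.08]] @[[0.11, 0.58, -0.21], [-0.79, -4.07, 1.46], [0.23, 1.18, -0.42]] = [[0.83, 4.28, -1.54],  [-0.36, -1.83, 0.66],  [-1.22, -6.27, 2.25]]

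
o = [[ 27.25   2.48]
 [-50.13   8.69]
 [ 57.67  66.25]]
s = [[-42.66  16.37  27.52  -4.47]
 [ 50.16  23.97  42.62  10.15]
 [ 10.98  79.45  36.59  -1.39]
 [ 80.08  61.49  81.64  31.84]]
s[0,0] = -42.66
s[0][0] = -42.66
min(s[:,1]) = 16.37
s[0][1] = 16.37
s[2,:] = [10.98, 79.45, 36.59, -1.39]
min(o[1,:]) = -50.13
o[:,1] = [2.48, 8.69, 66.25]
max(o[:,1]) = 66.25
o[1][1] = 8.69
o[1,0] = -50.13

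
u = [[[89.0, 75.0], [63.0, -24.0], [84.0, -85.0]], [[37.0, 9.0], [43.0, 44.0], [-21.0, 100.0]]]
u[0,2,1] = -85.0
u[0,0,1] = 75.0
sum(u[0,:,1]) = -34.0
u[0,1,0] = 63.0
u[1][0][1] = 9.0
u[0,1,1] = -24.0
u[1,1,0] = 43.0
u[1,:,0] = [37.0, 43.0, -21.0]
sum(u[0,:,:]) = 202.0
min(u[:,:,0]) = -21.0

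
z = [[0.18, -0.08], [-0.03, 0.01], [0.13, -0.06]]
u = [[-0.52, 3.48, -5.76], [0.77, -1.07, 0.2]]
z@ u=[[-0.16,0.71,-1.05], [0.02,-0.12,0.17], [-0.11,0.52,-0.76]]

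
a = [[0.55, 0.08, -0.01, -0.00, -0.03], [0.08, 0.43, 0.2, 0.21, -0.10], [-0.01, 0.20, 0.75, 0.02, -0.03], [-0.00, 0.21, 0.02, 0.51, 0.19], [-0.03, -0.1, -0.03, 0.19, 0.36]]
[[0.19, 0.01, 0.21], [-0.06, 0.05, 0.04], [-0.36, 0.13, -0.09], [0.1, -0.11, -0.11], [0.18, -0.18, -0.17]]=a @ [[0.34, 0.01, 0.35], [0.21, -0.10, 0.01], [-0.5, 0.18, -0.13], [-0.09, 0.01, -0.06], [0.59, -0.51, -0.43]]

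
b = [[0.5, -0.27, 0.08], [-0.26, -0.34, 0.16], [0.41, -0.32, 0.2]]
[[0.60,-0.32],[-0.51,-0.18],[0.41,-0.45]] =b @ [[1.4,-0.34], [0.24,0.14], [-0.42,-1.35]]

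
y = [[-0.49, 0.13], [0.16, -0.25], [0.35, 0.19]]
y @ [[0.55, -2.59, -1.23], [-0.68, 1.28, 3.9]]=[[-0.36, 1.44, 1.11],  [0.26, -0.73, -1.17],  [0.06, -0.66, 0.31]]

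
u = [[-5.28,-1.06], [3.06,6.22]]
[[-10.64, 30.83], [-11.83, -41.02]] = u @ [[2.66,-5.01], [-3.21,-4.13]]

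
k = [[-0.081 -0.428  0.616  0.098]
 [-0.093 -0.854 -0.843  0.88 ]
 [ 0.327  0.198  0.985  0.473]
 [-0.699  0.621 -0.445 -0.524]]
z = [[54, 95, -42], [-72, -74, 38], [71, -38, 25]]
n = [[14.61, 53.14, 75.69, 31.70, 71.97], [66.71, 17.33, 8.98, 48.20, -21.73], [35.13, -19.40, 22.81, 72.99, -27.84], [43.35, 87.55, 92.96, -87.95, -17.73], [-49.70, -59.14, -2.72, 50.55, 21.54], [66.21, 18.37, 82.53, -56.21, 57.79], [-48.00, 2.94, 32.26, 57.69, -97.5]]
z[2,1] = -38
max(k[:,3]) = 0.88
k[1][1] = -0.854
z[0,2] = -42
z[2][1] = -38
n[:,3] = [31.7, 48.2, 72.99, -87.95, 50.55, -56.21, 57.69]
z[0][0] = 54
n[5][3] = -56.21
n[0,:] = [14.61, 53.14, 75.69, 31.7, 71.97]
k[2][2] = 0.985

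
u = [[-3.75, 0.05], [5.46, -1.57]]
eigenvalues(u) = [-3.87, -1.45]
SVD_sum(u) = [[-3.61, 0.73], [5.55, -1.13]] + [[-0.14, -0.68], [-0.09, -0.44]]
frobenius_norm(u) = 6.81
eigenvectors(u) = [[-0.39, -0.02], [0.92, -1.00]]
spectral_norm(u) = 6.76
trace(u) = -5.32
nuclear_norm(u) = 7.59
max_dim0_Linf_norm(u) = 5.46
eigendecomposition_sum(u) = [[-3.68, 0.08],  [8.74, -0.19]] + [[-0.07,-0.03], [-3.28,-1.38]]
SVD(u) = [[-0.55, 0.84], [0.84, 0.55]] @ diag([6.756551396364713, 0.8309712559902702]) @ [[0.98, -0.20], [-0.20, -0.98]]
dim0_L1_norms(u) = [9.21, 1.62]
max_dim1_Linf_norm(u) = 5.46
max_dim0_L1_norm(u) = 9.21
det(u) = 5.61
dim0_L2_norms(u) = [6.62, 1.57]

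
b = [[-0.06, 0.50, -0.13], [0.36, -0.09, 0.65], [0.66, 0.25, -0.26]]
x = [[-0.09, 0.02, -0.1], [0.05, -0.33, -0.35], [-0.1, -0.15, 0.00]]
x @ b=[[-0.05, -0.07, 0.05], [-0.35, -0.03, -0.13], [-0.05, -0.04, -0.08]]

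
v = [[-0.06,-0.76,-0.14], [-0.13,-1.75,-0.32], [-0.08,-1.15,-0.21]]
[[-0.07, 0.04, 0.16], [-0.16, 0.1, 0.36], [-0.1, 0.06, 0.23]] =v @ [[0.03, 0.05, -0.09], [0.08, -0.01, -0.19], [0.04, -0.27, -0.04]]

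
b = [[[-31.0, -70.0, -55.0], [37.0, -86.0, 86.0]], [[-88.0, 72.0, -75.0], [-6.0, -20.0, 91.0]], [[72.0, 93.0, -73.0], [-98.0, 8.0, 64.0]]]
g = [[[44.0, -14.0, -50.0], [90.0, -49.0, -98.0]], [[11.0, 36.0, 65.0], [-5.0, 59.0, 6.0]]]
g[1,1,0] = -5.0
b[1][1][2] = 91.0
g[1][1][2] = 6.0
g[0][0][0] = 44.0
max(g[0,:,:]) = 90.0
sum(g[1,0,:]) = 112.0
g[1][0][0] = 11.0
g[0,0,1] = -14.0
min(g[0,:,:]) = -98.0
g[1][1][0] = -5.0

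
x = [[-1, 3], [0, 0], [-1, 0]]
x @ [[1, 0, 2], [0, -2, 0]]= [[-1, -6, -2], [0, 0, 0], [-1, 0, -2]]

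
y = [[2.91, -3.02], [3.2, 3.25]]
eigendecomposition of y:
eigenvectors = [[(0.04-0.7j), 0.04+0.70j], [-0.72+0.00j, -0.72-0.00j]]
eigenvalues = [(3.08+3.1j), (3.08-3.1j)]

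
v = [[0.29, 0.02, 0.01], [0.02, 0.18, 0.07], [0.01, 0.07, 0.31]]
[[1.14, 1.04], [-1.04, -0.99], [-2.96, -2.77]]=v @ [[4.43, 4.05], [-2.77, -2.66], [-9.06, -8.45]]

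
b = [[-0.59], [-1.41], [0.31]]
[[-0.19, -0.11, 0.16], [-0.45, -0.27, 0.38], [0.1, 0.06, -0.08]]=b @ [[0.32, 0.19, -0.27]]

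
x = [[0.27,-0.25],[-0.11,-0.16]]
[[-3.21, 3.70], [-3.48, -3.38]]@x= [[-1.27,0.21], [-0.57,1.41]]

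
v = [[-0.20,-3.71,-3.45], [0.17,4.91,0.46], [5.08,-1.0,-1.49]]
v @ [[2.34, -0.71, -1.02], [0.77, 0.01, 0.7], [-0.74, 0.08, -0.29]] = [[-0.77, -0.17, -1.39], [3.84, -0.03, 3.13], [12.22, -3.74, -5.45]]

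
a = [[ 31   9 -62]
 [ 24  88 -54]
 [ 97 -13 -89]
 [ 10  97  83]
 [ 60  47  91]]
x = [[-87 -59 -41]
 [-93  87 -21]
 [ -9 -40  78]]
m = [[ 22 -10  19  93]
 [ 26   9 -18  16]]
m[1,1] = 9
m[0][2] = 19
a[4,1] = 47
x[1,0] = -93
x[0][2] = -41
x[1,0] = -93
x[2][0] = -9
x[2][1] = -40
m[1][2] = -18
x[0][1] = -59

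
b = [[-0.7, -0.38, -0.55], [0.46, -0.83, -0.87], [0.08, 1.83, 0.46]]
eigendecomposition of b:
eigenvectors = [[(-0.83+0j),  -0.24+0.16j,  -0.24-0.16j], [0.35+0.00j,  (-0.24+0.51j),  -0.24-0.51j], [(-0.44+0j),  (0.78+0j),  (0.78-0j)]]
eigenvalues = [(-0.83+0j), (-0.12+1.21j), (-0.12-1.21j)]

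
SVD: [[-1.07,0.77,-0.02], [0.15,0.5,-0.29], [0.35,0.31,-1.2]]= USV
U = [[-0.26, 0.95, -0.15],[0.30, 0.23, 0.93],[0.92, 0.19, -0.34]]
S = [1.37, 1.33, 0.33]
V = [[0.47, 0.17, -0.87],[-0.69, 0.68, -0.24],[0.55, 0.71, 0.44]]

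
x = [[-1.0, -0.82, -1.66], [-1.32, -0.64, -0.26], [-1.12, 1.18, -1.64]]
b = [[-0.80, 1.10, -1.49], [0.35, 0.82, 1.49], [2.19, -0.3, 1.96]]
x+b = [[-1.80, 0.28, -3.15], [-0.97, 0.18, 1.23], [1.07, 0.88, 0.32]]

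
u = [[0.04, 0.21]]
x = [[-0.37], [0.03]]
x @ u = [[-0.01, -0.08], [0.00, 0.01]]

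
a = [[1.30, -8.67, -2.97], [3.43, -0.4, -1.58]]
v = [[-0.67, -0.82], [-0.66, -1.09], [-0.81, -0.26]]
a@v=[[7.26, 9.16], [-0.75, -1.97]]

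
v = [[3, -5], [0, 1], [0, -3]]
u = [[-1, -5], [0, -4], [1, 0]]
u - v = [[-4, 0], [0, -5], [1, 3]]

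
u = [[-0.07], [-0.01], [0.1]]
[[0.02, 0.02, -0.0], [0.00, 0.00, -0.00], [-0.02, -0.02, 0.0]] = u @ [[-0.22, -0.22, 0.03]]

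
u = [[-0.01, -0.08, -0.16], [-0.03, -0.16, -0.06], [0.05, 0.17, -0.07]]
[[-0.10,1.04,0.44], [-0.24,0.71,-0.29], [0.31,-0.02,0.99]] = u @[[2.03, 2.75, 6.06], [1.16, -3.03, 2.29], [-0.09, -5.13, -4.3]]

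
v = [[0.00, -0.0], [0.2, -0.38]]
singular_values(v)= [0.43, 0.0]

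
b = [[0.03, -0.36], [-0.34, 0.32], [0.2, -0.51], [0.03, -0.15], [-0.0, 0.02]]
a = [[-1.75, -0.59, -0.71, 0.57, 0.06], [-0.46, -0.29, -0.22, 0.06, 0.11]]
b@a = [[0.11,0.09,0.06,-0.00,-0.04], [0.45,0.11,0.17,-0.17,0.01], [-0.12,0.03,-0.03,0.08,-0.04], [0.02,0.03,0.01,0.01,-0.01], [-0.01,-0.01,-0.0,0.0,0.0]]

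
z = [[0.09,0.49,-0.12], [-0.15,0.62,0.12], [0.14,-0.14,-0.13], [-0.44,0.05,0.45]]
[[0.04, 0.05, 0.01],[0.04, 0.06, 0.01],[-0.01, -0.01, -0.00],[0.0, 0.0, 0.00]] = z @ [[-0.04,  -0.06,  -0.01], [0.07,  0.1,  0.02], [-0.04,  -0.06,  -0.01]]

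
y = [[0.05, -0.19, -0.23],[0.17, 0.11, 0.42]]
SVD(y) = [[-0.50,0.87], [0.87,0.50]] @ diag([0.5294542190480642, 0.16905096844503562]) @ [[0.23, 0.36, 0.9], [0.76, -0.65, 0.06]]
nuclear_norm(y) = 0.70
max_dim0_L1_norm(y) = 0.65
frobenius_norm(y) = 0.56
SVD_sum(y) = [[-0.06, -0.10, -0.24],[0.11, 0.16, 0.41]] + [[0.11, -0.09, 0.01], [0.06, -0.05, 0.01]]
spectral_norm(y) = 0.53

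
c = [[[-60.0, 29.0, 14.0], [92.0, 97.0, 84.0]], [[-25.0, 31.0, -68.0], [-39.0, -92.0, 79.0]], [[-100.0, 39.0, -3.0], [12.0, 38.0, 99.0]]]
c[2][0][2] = -3.0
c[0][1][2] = 84.0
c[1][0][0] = -25.0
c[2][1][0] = 12.0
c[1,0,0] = -25.0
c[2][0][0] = -100.0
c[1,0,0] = -25.0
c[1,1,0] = -39.0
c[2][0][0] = -100.0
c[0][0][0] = -60.0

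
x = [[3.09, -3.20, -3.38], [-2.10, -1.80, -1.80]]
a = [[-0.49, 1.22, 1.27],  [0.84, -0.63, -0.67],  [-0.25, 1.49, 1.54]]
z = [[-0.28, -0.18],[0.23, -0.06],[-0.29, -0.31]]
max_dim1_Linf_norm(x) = 3.38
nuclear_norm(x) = 8.80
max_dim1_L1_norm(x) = 9.67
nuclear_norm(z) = 0.76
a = z @ x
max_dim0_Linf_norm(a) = 1.54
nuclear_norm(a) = 3.67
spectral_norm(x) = 5.70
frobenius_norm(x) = 6.49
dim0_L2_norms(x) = [3.74, 3.67, 3.83]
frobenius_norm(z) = 0.59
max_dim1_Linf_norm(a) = 1.54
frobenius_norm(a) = 3.09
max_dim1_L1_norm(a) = 3.28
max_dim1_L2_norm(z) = 0.42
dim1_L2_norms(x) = [5.59, 3.3]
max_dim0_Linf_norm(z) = 0.31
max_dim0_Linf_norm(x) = 3.38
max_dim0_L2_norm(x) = 3.83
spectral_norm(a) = 3.02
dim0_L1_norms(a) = [1.58, 3.34, 3.48]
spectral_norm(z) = 0.55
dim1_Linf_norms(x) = [3.38, 2.1]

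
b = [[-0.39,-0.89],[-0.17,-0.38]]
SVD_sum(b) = [[-0.39, -0.89], [-0.17, -0.38]] + [[0.00, -0.00], [-0.0, 0.0]]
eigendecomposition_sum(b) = [[-0.39, -0.89],[-0.17, -0.38]] + [[0.0, -0.00], [-0.00, 0.00]]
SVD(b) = [[-0.92, -0.39], [-0.39, 0.92]] @ diag([1.0571146581053779, 0.002932510656465594]) @ [[0.4,0.92], [-0.92,0.40]]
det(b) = -0.00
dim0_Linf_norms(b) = [0.39, 0.89]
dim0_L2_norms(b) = [0.43, 0.97]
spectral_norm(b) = 1.06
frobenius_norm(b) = 1.06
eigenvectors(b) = [[-0.92, 0.91],[-0.40, -0.4]]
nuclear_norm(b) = 1.06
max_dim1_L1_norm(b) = 1.28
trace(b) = -0.77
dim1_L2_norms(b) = [0.97, 0.42]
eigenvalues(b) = [-0.77, 0.0]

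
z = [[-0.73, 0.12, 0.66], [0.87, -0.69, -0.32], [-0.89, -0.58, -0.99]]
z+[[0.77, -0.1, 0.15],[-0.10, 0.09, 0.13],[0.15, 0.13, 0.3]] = [[0.04,0.02,0.81], [0.77,-0.60,-0.19], [-0.74,-0.45,-0.69]]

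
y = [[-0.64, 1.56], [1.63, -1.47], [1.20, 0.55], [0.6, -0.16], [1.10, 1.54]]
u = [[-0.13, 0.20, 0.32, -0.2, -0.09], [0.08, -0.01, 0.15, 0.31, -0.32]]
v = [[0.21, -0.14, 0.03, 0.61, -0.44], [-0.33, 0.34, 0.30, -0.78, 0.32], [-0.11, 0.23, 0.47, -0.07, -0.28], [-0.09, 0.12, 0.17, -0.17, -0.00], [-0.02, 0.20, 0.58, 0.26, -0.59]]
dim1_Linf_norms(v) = [0.61, 0.78, 0.47, 0.17, 0.59]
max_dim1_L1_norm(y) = 3.1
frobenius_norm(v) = 1.70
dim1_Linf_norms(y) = [1.56, 1.63, 1.2, 0.6, 1.54]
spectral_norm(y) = 2.82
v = y @ u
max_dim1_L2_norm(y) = 2.19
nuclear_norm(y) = 5.15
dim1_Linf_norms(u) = [0.32, 0.32]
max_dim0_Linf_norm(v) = 0.78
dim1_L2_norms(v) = [0.79, 1.01, 0.61, 0.28, 0.89]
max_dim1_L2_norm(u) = 0.48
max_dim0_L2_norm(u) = 0.37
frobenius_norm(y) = 3.66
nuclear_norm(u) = 0.93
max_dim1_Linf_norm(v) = 0.78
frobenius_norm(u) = 0.66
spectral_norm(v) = 1.32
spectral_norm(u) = 0.48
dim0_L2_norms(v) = [0.42, 0.49, 0.82, 1.04, 0.85]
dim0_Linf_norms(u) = [0.13, 0.2, 0.32, 0.31, 0.32]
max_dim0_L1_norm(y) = 5.28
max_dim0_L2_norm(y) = 2.7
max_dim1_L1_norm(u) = 0.94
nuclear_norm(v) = 2.40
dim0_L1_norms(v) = [0.76, 1.03, 1.55, 1.89, 1.63]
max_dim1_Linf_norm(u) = 0.32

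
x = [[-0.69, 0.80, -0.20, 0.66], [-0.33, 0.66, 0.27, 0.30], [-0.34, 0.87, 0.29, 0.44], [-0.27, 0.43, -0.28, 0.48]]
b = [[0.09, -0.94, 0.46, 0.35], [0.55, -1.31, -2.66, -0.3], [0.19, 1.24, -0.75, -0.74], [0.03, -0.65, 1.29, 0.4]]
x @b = [[0.36, -1.08, -1.44, -0.07], [0.39, -0.41, -1.72, -0.39], [0.52, -0.75, -2.12, -0.42], [0.17, -0.97, -0.44, 0.18]]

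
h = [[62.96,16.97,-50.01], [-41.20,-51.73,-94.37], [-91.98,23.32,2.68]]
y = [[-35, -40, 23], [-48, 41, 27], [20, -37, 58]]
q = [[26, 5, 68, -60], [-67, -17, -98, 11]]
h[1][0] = -41.2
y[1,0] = -48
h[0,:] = [62.96, 16.97, -50.01]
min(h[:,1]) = -51.73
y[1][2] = 27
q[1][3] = 11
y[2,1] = -37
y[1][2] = 27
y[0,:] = [-35, -40, 23]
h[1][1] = -51.73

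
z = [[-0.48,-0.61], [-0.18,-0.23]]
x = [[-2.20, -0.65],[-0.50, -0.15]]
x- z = [[-1.72, -0.04], [-0.32, 0.08]]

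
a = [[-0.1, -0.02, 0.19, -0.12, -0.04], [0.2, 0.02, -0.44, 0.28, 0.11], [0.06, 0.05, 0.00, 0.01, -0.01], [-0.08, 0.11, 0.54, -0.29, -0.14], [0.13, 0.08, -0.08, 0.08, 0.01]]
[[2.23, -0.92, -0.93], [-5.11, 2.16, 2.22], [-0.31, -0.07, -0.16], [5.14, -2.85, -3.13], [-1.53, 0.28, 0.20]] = a@ [[-7.31,  0.52,  -2.81], [3.02,  -2.17,  -1.85], [3.25,  -4.88,  -4.43], [-6.42,  0.06,  5.11], [-4.33,  -0.61,  -5.14]]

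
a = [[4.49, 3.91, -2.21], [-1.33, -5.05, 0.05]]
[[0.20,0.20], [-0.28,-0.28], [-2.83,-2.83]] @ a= [[0.63, -0.23, -0.43],[-0.88, 0.32, 0.60],[-8.94, 3.23, 6.11]]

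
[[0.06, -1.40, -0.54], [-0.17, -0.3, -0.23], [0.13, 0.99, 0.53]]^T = [[0.06,-0.17,0.13], [-1.40,-0.3,0.99], [-0.54,-0.23,0.53]]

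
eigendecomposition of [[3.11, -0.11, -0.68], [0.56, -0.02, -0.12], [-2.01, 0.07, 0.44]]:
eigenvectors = [[(-0.83+0j), 0.05+0.11j, (0.05-0.11j)], [-0.15+0.00j, (0.84+0j), 0.84-0.00j], [(0.54+0j), (0.11+0.51j), (0.11-0.51j)]]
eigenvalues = [(3.53+0j), 0j, -0j]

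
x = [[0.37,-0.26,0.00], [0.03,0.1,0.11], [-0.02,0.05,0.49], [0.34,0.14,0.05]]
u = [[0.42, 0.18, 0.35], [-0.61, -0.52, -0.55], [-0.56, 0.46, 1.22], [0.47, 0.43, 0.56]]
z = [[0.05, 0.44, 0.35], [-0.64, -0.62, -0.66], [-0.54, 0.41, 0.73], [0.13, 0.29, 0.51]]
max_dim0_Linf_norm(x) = 0.49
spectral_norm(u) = 1.69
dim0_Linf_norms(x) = [0.37, 0.26, 0.49]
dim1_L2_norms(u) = [0.58, 0.97, 1.42, 0.85]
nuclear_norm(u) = 2.87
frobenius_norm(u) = 2.00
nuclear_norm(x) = 1.31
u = x + z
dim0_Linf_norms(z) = [0.64, 0.62, 0.73]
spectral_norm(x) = 0.52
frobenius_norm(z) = 1.70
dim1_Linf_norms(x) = [0.37, 0.11, 0.49, 0.34]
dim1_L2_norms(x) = [0.45, 0.15, 0.49, 0.37]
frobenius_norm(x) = 0.78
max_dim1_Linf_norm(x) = 0.49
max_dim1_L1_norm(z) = 1.92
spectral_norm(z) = 1.47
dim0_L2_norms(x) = [0.5, 0.32, 0.5]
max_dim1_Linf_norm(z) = 0.73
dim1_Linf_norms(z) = [0.44, 0.66, 0.73, 0.51]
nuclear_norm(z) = 2.48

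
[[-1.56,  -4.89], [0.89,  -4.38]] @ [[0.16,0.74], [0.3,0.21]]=[[-1.72, -2.18],[-1.17, -0.26]]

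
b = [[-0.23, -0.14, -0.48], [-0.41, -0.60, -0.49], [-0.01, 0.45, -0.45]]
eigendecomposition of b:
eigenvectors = [[-0.88+0.00j, (0.31-0.24j), 0.31+0.24j], [0.32+0.00j, (0.71+0j), (0.71-0j)], [(0.34+0j), (-0.2-0.54j), -0.20+0.54j]]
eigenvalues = [(0.01+0j), (-0.64+0.51j), (-0.64-0.51j)]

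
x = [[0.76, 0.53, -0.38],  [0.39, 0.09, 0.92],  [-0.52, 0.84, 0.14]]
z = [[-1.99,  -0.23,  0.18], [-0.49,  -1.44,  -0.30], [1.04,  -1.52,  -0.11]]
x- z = [[2.75, 0.76, -0.56], [0.88, 1.53, 1.22], [-1.56, 2.36, 0.25]]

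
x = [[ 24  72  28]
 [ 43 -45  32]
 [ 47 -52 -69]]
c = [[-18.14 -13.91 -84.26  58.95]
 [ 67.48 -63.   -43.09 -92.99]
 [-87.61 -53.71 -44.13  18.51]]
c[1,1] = -63.0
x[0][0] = 24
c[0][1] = -13.91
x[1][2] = 32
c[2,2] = -44.13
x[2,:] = [47, -52, -69]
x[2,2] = -69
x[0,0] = 24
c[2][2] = -44.13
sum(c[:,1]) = -130.62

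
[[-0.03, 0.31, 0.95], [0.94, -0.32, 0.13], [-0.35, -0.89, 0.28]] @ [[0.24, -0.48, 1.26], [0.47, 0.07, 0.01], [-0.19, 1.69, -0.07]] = [[-0.04, 1.64, -0.1], [0.05, -0.25, 1.17], [-0.56, 0.58, -0.47]]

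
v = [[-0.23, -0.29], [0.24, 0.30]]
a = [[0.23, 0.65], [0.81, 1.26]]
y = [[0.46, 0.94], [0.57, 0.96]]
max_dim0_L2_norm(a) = 1.42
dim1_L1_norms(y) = [1.4, 1.53]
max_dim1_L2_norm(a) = 1.5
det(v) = 0.00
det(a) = -0.24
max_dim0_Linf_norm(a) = 1.26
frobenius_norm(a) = 1.65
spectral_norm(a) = 1.64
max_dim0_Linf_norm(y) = 0.96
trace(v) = 0.07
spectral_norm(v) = 0.53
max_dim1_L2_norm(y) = 1.12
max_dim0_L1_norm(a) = 1.91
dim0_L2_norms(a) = [0.84, 1.42]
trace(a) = 1.49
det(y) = -0.09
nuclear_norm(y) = 1.59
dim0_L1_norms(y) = [1.03, 1.9]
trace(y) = 1.42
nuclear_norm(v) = 0.53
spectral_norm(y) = 1.53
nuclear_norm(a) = 1.79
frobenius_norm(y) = 1.53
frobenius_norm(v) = 0.53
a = v + y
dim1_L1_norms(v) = [0.52, 0.54]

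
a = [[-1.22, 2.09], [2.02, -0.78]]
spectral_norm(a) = 3.07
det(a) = -3.27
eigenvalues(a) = [-3.07, 1.07]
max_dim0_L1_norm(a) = 3.24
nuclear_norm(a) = 4.13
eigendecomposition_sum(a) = [[-1.7, 1.55], [1.50, -1.37]] + [[0.48, 0.54], [0.52, 0.59]]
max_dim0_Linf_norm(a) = 2.09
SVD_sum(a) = [[-1.70,1.58], [1.47,-1.37]] + [[0.48,0.51], [0.55,0.59]]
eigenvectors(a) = [[-0.75, -0.67], [0.66, -0.74]]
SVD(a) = [[-0.76, 0.66], [0.66, 0.76]] @ diag([3.067354918668366, 1.066130293595009]) @ [[0.73, -0.68], [0.68, 0.73]]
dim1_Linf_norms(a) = [2.09, 2.02]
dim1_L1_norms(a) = [3.31, 2.8]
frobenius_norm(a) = 3.25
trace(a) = -2.00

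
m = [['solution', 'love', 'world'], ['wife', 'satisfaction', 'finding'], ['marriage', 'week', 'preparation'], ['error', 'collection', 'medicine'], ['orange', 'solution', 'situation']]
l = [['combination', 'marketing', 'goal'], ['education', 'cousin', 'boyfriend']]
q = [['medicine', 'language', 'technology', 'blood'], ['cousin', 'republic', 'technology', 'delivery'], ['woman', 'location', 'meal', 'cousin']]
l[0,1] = 'marketing'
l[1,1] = 'cousin'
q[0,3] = 'blood'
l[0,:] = ['combination', 'marketing', 'goal']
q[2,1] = 'location'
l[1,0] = 'education'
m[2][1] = 'week'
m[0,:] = ['solution', 'love', 'world']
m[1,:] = ['wife', 'satisfaction', 'finding']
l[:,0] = ['combination', 'education']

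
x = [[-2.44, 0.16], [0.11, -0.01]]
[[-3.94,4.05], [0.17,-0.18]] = x @[[1.7, -1.69], [1.27, -0.46]]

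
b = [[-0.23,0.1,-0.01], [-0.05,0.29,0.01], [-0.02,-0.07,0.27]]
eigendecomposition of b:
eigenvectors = [[-0.99+0.00j, 0.03+0.07j, 0.03-0.07j],[-0.10+0.00j, (0.06+0.36j), (0.06-0.36j)],[(-0.05+0j), (-0.93+0j), (-0.93-0j)]]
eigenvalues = [(-0.22+0j), (0.28+0.03j), (0.28-0.03j)]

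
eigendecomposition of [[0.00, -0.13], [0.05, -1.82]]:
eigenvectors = [[1.00, 0.07], [0.03, 1.00]]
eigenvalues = [-0.0, -1.82]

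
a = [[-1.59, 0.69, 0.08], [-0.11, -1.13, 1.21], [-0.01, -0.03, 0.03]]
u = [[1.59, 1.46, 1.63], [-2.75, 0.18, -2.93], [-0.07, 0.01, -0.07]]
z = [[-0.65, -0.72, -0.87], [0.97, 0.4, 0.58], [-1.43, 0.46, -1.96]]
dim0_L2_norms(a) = [1.59, 1.32, 1.21]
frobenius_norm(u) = 4.85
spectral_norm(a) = 1.85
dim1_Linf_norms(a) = [1.59, 1.21, 0.03]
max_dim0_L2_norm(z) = 2.22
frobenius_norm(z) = 3.04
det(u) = 0.02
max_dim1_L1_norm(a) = 2.45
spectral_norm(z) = 2.86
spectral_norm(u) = 4.66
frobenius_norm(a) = 2.40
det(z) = -0.97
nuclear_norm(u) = 6.01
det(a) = -0.01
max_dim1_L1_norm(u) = 5.86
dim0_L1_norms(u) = [4.41, 1.65, 4.63]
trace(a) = -2.69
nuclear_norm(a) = 3.39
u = a @ z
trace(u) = 1.70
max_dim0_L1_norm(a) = 1.85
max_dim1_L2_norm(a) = 1.74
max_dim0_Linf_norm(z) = 1.96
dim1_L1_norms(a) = [2.36, 2.45, 0.07]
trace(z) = -2.21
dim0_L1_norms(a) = [1.71, 1.85, 1.32]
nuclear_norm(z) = 4.18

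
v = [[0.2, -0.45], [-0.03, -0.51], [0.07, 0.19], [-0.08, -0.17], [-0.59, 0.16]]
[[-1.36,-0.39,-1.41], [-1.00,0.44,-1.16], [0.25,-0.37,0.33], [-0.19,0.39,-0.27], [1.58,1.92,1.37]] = v @ [[-2.11,-3.44,-1.68], [2.09,-0.67,2.38]]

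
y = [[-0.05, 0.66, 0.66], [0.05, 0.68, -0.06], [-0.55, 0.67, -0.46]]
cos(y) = [[1.17, -0.42, 0.20], [-0.03, 0.78, -0.01], [-0.16, 0.12, 1.09]]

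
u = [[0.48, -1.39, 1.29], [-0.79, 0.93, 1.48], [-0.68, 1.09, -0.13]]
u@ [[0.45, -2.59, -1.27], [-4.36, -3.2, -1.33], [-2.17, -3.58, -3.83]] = [[3.48, -1.41, -3.70], [-7.62, -6.23, -5.90], [-4.78, -1.26, -0.09]]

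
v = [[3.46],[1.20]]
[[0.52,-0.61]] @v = [[1.07]]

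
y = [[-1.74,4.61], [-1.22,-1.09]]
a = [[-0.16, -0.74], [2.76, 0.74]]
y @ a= [[13.0, 4.7], [-2.81, 0.1]]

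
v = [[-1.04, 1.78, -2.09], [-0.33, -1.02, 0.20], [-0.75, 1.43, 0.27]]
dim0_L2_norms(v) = [1.32, 2.5, 2.12]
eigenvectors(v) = [[-0.61+0.00j, 0.90+0.00j, 0.90-0.00j],[(0.16+0j), (0.14+0.25j), 0.14-0.25j],[(0.78+0j), 0.31-0.08j, 0.31+0.08j]]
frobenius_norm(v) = 3.53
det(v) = 3.06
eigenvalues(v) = [(1.16+0j), (-1.47+0.69j), (-1.47-0.69j)]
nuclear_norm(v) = 5.24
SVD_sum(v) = [[-1.02, 2.13, -1.65], [0.27, -0.56, 0.43], [-0.41, 0.86, -0.67]] + [[0.04, -0.33, -0.45], [0.03, -0.25, -0.34], [-0.07, 0.66, 0.89]] + [[-0.06, -0.02, 0.01], [-0.62, -0.22, 0.11], [-0.26, -0.09, 0.05]]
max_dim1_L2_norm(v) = 2.94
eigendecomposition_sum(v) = [[(0.26+0j), (-0.22+0j), -0.66-0.00j], [(-0.07-0j), 0.06-0.00j, (0.18+0j)], [(-0.33-0j), 0.28-0.00j, 0.84+0.00j]] + [[(-0.65+0.11j), (1+2.5j), (-0.72-0.44j)],[(-0.13-0.16j), (-0.54+0.67j), 0.01-0.27j],[-0.21+0.10j, (0.57+0.76j), -0.28-0.08j]] + [[-0.65-0.11j, (1-2.5j), -0.72+0.44j], [-0.13+0.16j, -0.54-0.67j, 0.01+0.27j], [(-0.21-0.1j), (0.57-0.76j), -0.28+0.08j]]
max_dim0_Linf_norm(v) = 2.09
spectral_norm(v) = 3.20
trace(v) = -1.79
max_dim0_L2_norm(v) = 2.5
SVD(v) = [[-0.9, 0.43, -0.08],[0.24, 0.32, -0.92],[-0.37, -0.85, -0.39]] @ diag([3.1986660409183503, 1.3136667612336852, 0.7283647431785346]) @ [[0.35, -0.74, 0.57], [0.06, -0.59, -0.8], [0.93, 0.32, -0.16]]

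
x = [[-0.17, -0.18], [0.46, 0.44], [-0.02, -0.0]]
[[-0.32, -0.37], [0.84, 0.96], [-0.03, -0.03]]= x @ [[1.33, 1.46], [0.52, 0.66]]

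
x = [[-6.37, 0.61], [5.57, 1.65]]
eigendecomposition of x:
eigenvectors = [[-0.83,-0.07], [0.55,-1.00]]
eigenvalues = [-6.77, 2.05]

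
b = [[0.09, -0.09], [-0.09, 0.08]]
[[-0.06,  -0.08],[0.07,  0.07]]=b @ [[-0.88, -0.10], [-0.16, 0.81]]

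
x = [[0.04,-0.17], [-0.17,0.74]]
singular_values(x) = [0.78, 0.0]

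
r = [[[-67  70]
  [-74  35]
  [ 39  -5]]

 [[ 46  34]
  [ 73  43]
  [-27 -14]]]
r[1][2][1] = -14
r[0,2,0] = 39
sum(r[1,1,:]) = 116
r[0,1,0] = -74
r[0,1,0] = -74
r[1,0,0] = 46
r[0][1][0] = -74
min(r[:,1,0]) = -74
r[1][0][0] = 46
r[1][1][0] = 73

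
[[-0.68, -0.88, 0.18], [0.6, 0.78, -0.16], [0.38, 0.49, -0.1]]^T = [[-0.68, 0.6, 0.38], [-0.88, 0.78, 0.49], [0.18, -0.16, -0.10]]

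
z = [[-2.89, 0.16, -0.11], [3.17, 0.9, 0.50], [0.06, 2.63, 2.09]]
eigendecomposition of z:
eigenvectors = [[0.73, -0.05, -0.01],[-0.62, -0.53, 0.24],[0.31, 0.84, 0.97]]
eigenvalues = [-3.07, 0.43, 2.75]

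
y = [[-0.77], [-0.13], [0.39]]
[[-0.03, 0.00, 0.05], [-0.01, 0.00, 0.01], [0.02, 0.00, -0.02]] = y @ [[0.04, 0.00, -0.06]]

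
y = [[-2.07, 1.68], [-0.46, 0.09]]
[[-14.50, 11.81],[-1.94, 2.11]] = y @ [[3.32, -4.23], [-4.54, 1.82]]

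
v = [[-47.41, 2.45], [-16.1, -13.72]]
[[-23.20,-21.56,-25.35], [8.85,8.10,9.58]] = v @ [[0.43, 0.4, 0.47], [-1.15, -1.06, -1.25]]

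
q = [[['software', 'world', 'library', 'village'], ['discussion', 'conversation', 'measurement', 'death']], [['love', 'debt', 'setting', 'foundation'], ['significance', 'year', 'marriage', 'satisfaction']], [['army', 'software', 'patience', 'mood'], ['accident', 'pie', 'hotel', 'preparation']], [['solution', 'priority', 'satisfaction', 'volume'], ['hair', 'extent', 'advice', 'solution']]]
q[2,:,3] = ['mood', 'preparation']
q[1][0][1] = 'debt'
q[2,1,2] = 'hotel'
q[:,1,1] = ['conversation', 'year', 'pie', 'extent']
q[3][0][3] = 'volume'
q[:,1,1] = ['conversation', 'year', 'pie', 'extent']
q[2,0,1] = 'software'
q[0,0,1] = 'world'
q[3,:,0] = ['solution', 'hair']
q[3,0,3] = 'volume'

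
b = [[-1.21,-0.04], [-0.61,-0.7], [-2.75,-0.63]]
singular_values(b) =[3.15, 0.59]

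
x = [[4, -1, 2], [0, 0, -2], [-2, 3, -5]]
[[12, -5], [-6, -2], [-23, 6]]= x@[[1, -1], [-2, 3], [3, 1]]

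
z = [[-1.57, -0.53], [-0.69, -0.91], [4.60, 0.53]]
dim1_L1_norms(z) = [2.1, 1.6, 5.13]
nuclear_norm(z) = 5.84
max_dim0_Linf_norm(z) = 4.6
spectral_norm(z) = 4.98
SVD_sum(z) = [[-1.61, -0.27], [-0.82, -0.14], [4.56, 0.76]] + [[0.04, -0.26], [0.13, -0.77], [0.04, -0.23]]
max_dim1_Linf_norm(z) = 4.6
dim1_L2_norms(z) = [1.66, 1.14, 4.63]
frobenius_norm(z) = 5.05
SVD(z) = [[-0.33, -0.31],[-0.17, -0.91],[0.93, -0.27]] @ diag([4.9750782420906035, 0.8599398147990732]) @ [[0.99, 0.16],[-0.16, 0.99]]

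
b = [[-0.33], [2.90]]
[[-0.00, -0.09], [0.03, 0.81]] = b @ [[0.01, 0.28]]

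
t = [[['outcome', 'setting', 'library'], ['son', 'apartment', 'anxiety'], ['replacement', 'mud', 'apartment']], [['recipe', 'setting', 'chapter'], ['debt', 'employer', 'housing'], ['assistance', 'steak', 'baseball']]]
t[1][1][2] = 'housing'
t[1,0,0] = 'recipe'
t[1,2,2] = 'baseball'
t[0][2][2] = 'apartment'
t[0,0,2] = 'library'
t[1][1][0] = 'debt'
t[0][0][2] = 'library'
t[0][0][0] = 'outcome'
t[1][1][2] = 'housing'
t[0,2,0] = 'replacement'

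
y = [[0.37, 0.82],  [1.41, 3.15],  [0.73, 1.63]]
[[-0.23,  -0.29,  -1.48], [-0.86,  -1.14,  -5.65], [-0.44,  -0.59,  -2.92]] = y@[[-1.01,  3.59,  -3.29],[0.18,  -1.97,  -0.32]]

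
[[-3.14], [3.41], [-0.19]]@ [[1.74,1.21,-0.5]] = [[-5.46,-3.80,1.57], [5.93,4.13,-1.70], [-0.33,-0.23,0.1]]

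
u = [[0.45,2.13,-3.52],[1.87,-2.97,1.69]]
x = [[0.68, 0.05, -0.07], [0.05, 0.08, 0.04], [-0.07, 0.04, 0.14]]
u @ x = [[0.66, 0.05, -0.44], [1.00, -0.08, -0.01]]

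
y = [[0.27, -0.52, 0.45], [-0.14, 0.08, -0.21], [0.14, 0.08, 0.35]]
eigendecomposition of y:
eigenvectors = [[-0.88, 0.89, -0.84], [0.34, 0.31, 0.22], [-0.33, -0.34, 0.49]]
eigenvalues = [0.64, -0.09, 0.15]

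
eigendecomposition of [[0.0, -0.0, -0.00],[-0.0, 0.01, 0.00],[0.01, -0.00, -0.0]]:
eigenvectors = [[0.00, 0.00, 0.00], [0.0, 0.0, 1.0], [1.0, -1.00, 0.0]]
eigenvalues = [-0.0, 0.0, 0.01]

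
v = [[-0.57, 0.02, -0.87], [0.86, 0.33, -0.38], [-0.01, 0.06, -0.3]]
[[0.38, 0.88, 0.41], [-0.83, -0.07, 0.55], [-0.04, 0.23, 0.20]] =v @[[-0.69,-0.56,0.46], [-0.73,0.53,-0.43], [-0.0,-0.63,-0.78]]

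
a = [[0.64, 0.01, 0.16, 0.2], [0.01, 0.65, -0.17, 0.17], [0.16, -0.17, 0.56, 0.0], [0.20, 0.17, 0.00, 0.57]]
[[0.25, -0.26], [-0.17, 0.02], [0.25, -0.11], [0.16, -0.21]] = a @[[0.24, -0.29], [-0.26, 0.09], [0.29, -0.09], [0.27, -0.29]]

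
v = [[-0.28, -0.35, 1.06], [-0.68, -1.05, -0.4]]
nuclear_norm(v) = 2.46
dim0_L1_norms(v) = [0.96, 1.4, 1.46]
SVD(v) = [[0.29, 0.96], [0.96, -0.29]] @ diag([1.3287404167396413, 1.1330705648469401]) @ [[-0.55, -0.83, -0.06],[-0.06, -0.03, 1.0]]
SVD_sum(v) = [[-0.21, -0.32, -0.02], [-0.7, -1.06, -0.07]] + [[-0.07, -0.03, 1.08], [0.02, 0.01, -0.33]]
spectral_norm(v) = 1.33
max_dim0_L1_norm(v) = 1.46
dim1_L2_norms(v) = [1.15, 1.31]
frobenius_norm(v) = 1.75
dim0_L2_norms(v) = [0.74, 1.11, 1.13]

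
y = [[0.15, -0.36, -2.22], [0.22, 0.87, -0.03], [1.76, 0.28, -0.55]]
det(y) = 3.167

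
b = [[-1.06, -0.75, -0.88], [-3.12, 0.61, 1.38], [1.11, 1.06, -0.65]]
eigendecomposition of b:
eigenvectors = [[-0.03+0.29j,(-0.03-0.29j),(-0.3+0j)], [(-0.58+0.21j),(-0.58-0.21j),0.92+0.00j], [0.73+0.00j,0.73-0.00j,0.25+0.00j]]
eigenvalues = [(-1.54+0.75j), (-1.54-0.75j), (1.99+0j)]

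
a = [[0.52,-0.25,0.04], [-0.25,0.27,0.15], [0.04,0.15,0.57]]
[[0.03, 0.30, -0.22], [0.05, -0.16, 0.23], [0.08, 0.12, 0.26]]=a@[[0.24, 0.32, -0.29],  [0.4, -0.47, 0.35],  [0.01, 0.31, 0.39]]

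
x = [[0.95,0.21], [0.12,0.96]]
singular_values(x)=[1.12, 0.79]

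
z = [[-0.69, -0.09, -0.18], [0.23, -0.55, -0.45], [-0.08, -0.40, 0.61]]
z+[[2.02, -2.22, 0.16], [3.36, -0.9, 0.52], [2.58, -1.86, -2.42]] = [[1.33, -2.31, -0.02], [3.59, -1.45, 0.07], [2.5, -2.26, -1.81]]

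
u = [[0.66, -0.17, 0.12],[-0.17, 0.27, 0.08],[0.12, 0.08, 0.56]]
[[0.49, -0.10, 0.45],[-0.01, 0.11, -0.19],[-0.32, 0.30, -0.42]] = u @ [[1.16, -0.23, 0.89], [0.97, 0.09, 0.15], [-0.96, 0.57, -0.96]]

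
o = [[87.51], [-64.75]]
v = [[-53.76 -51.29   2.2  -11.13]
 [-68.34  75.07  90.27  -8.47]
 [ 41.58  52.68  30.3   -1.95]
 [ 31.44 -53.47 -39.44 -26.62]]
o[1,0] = -64.75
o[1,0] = -64.75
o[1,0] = -64.75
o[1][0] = -64.75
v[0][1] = -51.29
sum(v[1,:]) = 88.52999999999999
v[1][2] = 90.27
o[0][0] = 87.51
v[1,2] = 90.27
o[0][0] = 87.51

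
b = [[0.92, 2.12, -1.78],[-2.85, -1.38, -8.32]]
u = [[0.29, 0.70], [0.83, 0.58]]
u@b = [[-1.73,-0.35,-6.34],[-0.89,0.96,-6.3]]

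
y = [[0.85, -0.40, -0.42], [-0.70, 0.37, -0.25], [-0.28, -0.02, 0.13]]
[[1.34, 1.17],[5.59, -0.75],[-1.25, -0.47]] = y @[[-0.99, 1.48],[5.92, 0.55],[-10.84, -0.32]]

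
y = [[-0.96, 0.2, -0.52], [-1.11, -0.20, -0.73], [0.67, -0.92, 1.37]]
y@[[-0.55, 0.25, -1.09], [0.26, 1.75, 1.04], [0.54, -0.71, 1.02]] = [[0.30, 0.48, 0.72], [0.16, -0.11, 0.26], [0.13, -2.42, -0.29]]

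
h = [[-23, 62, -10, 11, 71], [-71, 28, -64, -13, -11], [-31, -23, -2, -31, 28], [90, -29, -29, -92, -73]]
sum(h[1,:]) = -131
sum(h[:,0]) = -35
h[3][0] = 90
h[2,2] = -2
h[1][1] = 28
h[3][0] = 90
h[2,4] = 28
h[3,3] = -92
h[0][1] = 62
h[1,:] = [-71, 28, -64, -13, -11]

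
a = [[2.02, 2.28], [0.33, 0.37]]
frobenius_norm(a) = 3.09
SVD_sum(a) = [[2.02, 2.28], [0.33, 0.37]] + [[-0.00, 0.00], [0.00, -0.00]]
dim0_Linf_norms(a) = [2.02, 2.28]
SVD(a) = [[-0.99, -0.16], [-0.16, 0.99]] @ diag([3.086194643119116, 0.0016201181643379636]) @ [[-0.66, -0.75], [0.75, -0.66]]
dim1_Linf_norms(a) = [2.28, 0.37]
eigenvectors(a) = [[0.99, -0.75], [0.16, 0.66]]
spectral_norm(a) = 3.09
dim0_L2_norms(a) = [2.05, 2.31]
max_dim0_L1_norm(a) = 2.65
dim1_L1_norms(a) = [4.3, 0.7]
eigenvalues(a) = [2.39, -0.0]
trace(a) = 2.39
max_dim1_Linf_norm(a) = 2.28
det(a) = -0.00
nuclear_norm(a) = 3.09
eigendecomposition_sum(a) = [[2.02, 2.28], [0.33, 0.37]] + [[-0.0, 0.00], [0.0, -0.0]]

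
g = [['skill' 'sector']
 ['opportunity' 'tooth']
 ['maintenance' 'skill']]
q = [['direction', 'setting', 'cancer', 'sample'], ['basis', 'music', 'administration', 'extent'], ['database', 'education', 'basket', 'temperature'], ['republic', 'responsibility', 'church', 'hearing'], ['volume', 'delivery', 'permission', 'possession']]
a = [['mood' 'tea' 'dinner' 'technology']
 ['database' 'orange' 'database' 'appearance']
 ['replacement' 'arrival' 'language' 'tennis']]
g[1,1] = 'tooth'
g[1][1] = 'tooth'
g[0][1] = 'sector'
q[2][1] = 'education'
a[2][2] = 'language'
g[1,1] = 'tooth'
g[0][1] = 'sector'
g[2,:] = ['maintenance', 'skill']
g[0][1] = 'sector'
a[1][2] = 'database'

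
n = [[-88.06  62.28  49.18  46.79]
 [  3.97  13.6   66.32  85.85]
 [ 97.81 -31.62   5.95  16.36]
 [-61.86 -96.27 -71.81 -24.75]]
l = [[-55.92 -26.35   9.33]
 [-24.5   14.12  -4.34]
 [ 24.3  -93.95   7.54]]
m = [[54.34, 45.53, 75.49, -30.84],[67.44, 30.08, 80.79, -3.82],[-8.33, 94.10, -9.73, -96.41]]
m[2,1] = 94.1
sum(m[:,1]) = 169.70999999999998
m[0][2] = 75.49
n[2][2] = 5.95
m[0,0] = 54.34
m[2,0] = -8.33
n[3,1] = -96.27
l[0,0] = -55.92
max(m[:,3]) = -3.82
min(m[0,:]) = -30.84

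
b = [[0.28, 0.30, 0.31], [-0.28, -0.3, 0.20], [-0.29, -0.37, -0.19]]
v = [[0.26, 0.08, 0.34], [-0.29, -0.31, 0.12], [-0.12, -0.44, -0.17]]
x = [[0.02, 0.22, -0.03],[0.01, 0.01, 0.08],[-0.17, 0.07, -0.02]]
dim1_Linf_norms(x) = [0.22, 0.08, 0.17]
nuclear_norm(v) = 1.25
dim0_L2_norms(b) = [0.49, 0.56, 0.41]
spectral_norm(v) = 0.66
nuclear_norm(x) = 0.48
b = v + x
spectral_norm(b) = 0.77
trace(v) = -0.22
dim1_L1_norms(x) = [0.27, 0.1, 0.26]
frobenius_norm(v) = 0.79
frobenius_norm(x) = 0.30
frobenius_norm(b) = 0.85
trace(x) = 0.01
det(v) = 0.05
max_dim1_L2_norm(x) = 0.22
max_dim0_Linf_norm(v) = 0.44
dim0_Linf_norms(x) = [0.17, 0.22, 0.08]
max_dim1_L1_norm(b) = 0.89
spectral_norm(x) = 0.24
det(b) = 0.01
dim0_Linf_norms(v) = [0.29, 0.44, 0.34]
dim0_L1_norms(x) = [0.2, 0.3, 0.13]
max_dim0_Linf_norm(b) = 0.37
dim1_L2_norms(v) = [0.44, 0.44, 0.49]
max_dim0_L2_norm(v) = 0.54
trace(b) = -0.21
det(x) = -0.00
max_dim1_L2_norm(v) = 0.49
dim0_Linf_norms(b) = [0.29, 0.37, 0.31]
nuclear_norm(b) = 1.16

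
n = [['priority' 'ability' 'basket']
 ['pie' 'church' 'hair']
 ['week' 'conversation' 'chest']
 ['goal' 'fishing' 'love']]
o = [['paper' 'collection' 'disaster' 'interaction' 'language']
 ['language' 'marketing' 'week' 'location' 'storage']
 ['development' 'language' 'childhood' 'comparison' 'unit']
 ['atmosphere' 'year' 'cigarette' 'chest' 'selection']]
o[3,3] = 'chest'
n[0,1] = 'ability'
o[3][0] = 'atmosphere'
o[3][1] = 'year'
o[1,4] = 'storage'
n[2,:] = ['week', 'conversation', 'chest']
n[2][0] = 'week'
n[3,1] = 'fishing'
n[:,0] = ['priority', 'pie', 'week', 'goal']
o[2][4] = 'unit'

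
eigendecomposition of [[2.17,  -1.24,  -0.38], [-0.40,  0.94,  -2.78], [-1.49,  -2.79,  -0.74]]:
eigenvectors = [[(0.19+0j), -0.74+0.00j, (-0.74-0j)], [(0.57+0j), (0.34+0.46j), 0.34-0.46j], [0.80+0.00j, (-0.02-0.36j), (-0.02+0.36j)]]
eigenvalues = [(-3.09+0j), (2.73+0.58j), (2.73-0.58j)]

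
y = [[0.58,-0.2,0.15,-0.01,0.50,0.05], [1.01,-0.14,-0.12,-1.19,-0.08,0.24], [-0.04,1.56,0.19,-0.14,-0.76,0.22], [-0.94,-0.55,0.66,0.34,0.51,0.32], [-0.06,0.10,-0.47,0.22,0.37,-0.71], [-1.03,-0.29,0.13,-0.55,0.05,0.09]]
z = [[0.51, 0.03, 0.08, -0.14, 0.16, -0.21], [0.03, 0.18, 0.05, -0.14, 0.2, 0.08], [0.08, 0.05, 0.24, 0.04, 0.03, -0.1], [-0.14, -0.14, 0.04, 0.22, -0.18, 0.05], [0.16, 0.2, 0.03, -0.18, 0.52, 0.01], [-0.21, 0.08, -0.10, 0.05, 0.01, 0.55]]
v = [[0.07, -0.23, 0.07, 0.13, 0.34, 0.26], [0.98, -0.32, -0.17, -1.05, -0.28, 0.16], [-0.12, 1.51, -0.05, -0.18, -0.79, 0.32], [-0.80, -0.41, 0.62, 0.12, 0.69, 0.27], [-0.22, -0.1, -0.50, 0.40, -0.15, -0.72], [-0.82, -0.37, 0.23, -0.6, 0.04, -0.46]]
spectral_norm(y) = 2.14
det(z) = 0.00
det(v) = -0.00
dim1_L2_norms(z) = [0.6, 0.32, 0.28, 0.35, 0.61, 0.6]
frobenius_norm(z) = 1.18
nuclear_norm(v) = 6.22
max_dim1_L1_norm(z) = 1.13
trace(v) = -0.79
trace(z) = 2.22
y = v + z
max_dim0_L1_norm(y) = 3.66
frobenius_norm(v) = 3.13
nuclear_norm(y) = 6.77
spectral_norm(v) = 2.05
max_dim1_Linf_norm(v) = 1.51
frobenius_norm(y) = 3.29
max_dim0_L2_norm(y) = 1.82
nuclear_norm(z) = 2.22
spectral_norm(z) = 0.89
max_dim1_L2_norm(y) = 1.77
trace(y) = 1.43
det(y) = -0.05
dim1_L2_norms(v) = [0.51, 1.52, 1.75, 1.33, 1.0, 1.2]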